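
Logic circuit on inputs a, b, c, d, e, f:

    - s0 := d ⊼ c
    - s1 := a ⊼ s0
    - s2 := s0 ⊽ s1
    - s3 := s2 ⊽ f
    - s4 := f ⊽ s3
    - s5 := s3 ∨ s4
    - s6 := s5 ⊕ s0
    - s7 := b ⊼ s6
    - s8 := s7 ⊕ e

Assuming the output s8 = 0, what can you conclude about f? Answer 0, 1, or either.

either

Both values of f occur among assignments with s8 = 0:
  f=0: a=0, b=0, c=0, d=0, e=1, f=0
  f=1: a=0, b=0, c=0, d=0, e=1, f=1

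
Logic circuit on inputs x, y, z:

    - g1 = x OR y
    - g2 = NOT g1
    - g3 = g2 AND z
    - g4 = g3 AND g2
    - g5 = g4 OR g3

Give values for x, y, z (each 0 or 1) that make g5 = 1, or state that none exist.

g5 = g4 OR g3 must be 1, so at least one of g4, g3 is 1.
Check with x=0, y=0, z=1:
g1 = x OR y = 0 OR 0 = 0
g2 = NOT g1 = NOT 0 = 1
g3 = g2 AND z = 1 AND 1 = 1
g4 = g3 AND g2 = 1 AND 1 = 1
g5 = g4 OR g3 = 1 OR 1 = 1
So g5 = 1 as required.

x=0, y=0, z=1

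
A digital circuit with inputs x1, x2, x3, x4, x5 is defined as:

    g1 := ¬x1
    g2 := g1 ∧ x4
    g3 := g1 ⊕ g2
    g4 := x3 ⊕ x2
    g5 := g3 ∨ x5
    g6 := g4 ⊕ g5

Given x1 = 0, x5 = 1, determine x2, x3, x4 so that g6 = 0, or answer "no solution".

g6 = g4 ⊕ g5 must be 0, so g4 and g5 are equal.
Check with x1 = 0, x5 = 1 and x2=1, x3=0, x4=1:
g1 = ¬x1 = ¬0 = 1
g2 = g1 ∧ x4 = 1 ∧ 1 = 1
g3 = g1 ⊕ g2 = 1 ⊕ 1 = 0
g4 = x3 ⊕ x2 = 0 ⊕ 1 = 1
g5 = g3 ∨ x5 = 0 ∨ 1 = 1
g6 = g4 ⊕ g5 = 1 ⊕ 1 = 0
So g6 = 0.

x2=1 x3=0 x4=1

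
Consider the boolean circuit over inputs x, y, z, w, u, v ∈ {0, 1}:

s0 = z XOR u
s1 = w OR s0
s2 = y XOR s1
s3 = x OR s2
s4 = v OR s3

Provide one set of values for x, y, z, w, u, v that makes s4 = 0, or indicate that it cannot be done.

x=0, y=1, z=0, w=0, u=1, v=0

s4 = v OR s3 must be 0, so both v = 0 and s3 = 0.
Check with x=0, y=1, z=0, w=0, u=1, v=0:
s0 = z XOR u = 0 XOR 1 = 1
s1 = w OR s0 = 0 OR 1 = 1
s2 = y XOR s1 = 1 XOR 1 = 0
s3 = x OR s2 = 0 OR 0 = 0
s4 = v OR s3 = 0 OR 0 = 0
So s4 = 0 as required.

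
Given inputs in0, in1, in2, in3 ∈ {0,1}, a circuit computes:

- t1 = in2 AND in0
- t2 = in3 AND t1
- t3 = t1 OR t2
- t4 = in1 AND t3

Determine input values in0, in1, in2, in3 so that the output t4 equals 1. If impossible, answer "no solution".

t4 = in1 AND t3 must be 1, so both in1 = 1 and t3 = 1.
Check with in0=1, in1=1, in2=1, in3=0:
t1 = in2 AND in0 = 1 AND 1 = 1
t2 = in3 AND t1 = 0 AND 1 = 0
t3 = t1 OR t2 = 1 OR 0 = 1
t4 = in1 AND t3 = 1 AND 1 = 1
So t4 = 1 as required.

in0=1, in1=1, in2=1, in3=0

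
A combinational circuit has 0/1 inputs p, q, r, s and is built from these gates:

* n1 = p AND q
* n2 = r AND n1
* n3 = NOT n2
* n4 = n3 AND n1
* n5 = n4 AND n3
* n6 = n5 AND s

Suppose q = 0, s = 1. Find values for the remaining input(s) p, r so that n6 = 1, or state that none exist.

no solution exists

With q = 0, s = 1 fixed, none of the 4 settings of p, r give n6 = 1.
For example, with p=0, r=1:
n1 = p AND q = 0 AND 0 = 0
n2 = r AND n1 = 1 AND 0 = 0
n3 = NOT n2 = NOT 0 = 1
n4 = n3 AND n1 = 1 AND 0 = 0
n5 = n4 AND n3 = 0 AND 1 = 0
n6 = n5 AND s = 0 AND 1 = 0
giving n6 = 0 ≠ 1.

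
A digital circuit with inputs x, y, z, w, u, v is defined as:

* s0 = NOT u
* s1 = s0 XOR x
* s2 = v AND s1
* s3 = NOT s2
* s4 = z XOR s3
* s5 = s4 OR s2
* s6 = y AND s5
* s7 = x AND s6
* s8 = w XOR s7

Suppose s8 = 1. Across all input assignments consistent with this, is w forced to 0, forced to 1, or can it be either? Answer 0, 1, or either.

Both values of w occur among assignments with s8 = 1:
  w=0: x=1, y=1, z=0, w=0, u=0, v=0
  w=1: x=0, y=0, z=0, w=1, u=0, v=0

either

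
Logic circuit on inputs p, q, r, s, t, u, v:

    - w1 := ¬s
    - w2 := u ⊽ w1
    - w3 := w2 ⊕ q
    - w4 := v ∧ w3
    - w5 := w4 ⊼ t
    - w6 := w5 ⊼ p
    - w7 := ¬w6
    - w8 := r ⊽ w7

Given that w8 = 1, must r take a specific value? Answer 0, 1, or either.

w8 = r ⊽ w7 must be 1, so both r = 0 and w7 = 0.
Every assignment with w8 = 1 has r = 0; there are 36 such assignment(s).

0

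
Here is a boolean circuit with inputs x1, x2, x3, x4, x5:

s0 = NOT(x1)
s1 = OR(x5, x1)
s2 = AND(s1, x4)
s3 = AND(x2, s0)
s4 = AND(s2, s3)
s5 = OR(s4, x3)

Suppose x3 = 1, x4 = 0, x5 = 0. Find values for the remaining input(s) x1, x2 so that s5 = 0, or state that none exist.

no solution exists

With x3 = 1, x4 = 0, x5 = 0 fixed, none of the 4 settings of x1, x2 give s5 = 0.
For example, with x1=1, x2=0:
s0 = NOT(x1) = NOT 1 = 0
s1 = OR(x5, x1) = OR(0, 1) = 1
s2 = AND(s1, x4) = AND(1, 0) = 0
s3 = AND(x2, s0) = AND(0, 0) = 0
s4 = AND(s2, s3) = AND(0, 0) = 0
s5 = OR(s4, x3) = OR(0, 1) = 1
giving s5 = 1 ≠ 0.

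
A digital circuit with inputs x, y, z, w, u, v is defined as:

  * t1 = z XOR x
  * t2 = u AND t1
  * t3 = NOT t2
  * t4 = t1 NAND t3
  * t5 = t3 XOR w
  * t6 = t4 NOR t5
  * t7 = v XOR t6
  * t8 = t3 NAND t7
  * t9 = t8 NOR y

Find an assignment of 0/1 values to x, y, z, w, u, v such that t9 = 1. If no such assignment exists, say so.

Check with x=1, y=0, z=1, w=1, u=0, v=1:
t1 = z XOR x = 1 XOR 1 = 0
t2 = u AND t1 = 0 AND 0 = 0
t3 = NOT t2 = NOT 0 = 1
t4 = t1 NAND t3 = 0 NAND 1 = 1
t5 = t3 XOR w = 1 XOR 1 = 0
t6 = t4 NOR t5 = 1 NOR 0 = 0
t7 = v XOR t6 = 1 XOR 0 = 1
t8 = t3 NAND t7 = 1 NAND 1 = 0
t9 = t8 NOR y = 0 NOR 0 = 1
So t9 = 1 as required.

x=1, y=0, z=1, w=1, u=0, v=1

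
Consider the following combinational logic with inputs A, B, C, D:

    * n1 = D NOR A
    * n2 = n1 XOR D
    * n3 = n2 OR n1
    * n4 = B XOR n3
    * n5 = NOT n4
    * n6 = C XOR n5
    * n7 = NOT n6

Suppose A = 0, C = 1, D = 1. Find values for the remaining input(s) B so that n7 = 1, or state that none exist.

Check with A = 0, C = 1, D = 1 and B=1:
n1 = D NOR A = 1 NOR 0 = 0
n2 = n1 XOR D = 0 XOR 1 = 1
n3 = n2 OR n1 = 1 OR 0 = 1
n4 = B XOR n3 = 1 XOR 1 = 0
n5 = NOT n4 = NOT 0 = 1
n6 = C XOR n5 = 1 XOR 1 = 0
n7 = NOT n6 = NOT 0 = 1
So n7 = 1.

B=1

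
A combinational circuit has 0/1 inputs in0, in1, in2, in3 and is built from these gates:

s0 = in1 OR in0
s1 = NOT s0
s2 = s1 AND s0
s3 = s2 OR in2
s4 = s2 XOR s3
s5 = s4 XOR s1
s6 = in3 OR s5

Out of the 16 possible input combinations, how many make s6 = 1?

s6 = in3 OR s5 must be 1, so at least one of in3, s5 is 1.
Enumerating the 16 input combinations, 12 give s6 = 1 and 4 give s6 = 0.

12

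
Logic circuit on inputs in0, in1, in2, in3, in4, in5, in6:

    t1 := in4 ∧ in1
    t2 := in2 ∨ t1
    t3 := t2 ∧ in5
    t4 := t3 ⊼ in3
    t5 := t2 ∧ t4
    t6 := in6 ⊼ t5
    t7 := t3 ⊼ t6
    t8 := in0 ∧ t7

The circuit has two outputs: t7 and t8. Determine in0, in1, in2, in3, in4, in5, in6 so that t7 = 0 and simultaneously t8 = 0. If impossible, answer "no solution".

Check with in0=0 in1=1 in2=1 in3=1 in4=1 in5=1 in6=0:
t1 = in4 ∧ in1 = 1 ∧ 1 = 1
t2 = in2 ∨ t1 = 1 ∨ 1 = 1
t3 = t2 ∧ in5 = 1 ∧ 1 = 1
t4 = t3 ⊼ in3 = 1 ⊼ 1 = 0
t5 = t2 ∧ t4 = 1 ∧ 0 = 0
t6 = in6 ⊼ t5 = 0 ⊼ 0 = 1
t7 = t3 ⊼ t6 = 1 ⊼ 1 = 0
t8 = in0 ∧ t7 = 0 ∧ 0 = 0
So t7 = 0 and t8 = 0.

in0=0 in1=1 in2=1 in3=1 in4=1 in5=1 in6=0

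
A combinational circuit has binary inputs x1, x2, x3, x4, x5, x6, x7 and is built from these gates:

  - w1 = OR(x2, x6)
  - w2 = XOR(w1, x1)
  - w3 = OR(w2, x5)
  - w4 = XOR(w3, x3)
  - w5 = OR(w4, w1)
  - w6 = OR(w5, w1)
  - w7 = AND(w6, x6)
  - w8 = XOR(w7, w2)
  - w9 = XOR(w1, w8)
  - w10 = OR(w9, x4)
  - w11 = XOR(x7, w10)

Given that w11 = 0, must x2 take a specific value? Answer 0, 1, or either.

either

Both values of x2 occur among assignments with w11 = 0:
  x2=0: x1=0, x2=0, x3=0, x4=0, x5=0, x6=0, x7=0
  x2=1: x1=0, x2=1, x3=0, x4=0, x5=0, x6=0, x7=0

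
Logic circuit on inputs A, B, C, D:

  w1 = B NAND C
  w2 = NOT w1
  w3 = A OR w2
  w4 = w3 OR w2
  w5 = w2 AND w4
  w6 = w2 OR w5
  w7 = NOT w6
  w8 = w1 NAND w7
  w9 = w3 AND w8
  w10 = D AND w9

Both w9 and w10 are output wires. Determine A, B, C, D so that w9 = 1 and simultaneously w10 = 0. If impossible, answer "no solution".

Check with A=0, B=1, C=1, D=0:
w1 = B NAND C = 1 NAND 1 = 0
w2 = NOT w1 = NOT 0 = 1
w3 = A OR w2 = 0 OR 1 = 1
w4 = w3 OR w2 = 1 OR 1 = 1
w5 = w2 AND w4 = 1 AND 1 = 1
w6 = w2 OR w5 = 1 OR 1 = 1
w7 = NOT w6 = NOT 1 = 0
w8 = w1 NAND w7 = 0 NAND 0 = 1
w9 = w3 AND w8 = 1 AND 1 = 1
w10 = D AND w9 = 0 AND 1 = 0
So w9 = 1 and w10 = 0.

A=0, B=1, C=1, D=0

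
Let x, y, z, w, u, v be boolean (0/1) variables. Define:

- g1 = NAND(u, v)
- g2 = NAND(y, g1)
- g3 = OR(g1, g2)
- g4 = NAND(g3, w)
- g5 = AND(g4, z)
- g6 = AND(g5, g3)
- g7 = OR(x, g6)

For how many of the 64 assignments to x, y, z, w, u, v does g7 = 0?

24

g7 = OR(x, g6) must be 0, so both x = 0 and g6 = 0.
g6 = AND(g5, g3) must be 0, so at least one of g5, g3 is 0.
Enumerating the 64 input combinations, 24 give g7 = 0 and 40 give g7 = 1.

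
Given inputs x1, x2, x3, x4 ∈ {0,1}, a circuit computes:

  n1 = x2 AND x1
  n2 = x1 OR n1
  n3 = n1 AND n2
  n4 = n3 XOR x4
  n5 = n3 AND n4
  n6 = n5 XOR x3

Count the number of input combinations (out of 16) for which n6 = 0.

n6 = n5 XOR x3 must be 0, so n5 and x3 are equal.
Enumerating the 16 input combinations, 8 give n6 = 0 and 8 give n6 = 1.

8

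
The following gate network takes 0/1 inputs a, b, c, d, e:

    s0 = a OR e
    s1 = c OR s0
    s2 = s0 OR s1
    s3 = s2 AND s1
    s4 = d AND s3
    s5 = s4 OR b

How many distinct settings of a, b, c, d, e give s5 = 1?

23

s5 = s4 OR b must be 1, so at least one of s4, b is 1.
Enumerating the 32 input combinations, 23 give s5 = 1 and 9 give s5 = 0.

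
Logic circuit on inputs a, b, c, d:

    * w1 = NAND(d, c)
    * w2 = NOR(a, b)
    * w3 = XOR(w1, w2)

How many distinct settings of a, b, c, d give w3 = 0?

6

w3 = XOR(w1, w2) must be 0, so w1 and w2 are equal.
Satisfying assignments:
  a=0, b=0, c=0, d=0
  a=0, b=0, c=0, d=1
  a=0, b=0, c=1, d=0
  a=0, b=1, c=1, d=1
  a=1, b=0, c=1, d=1
  a=1, b=1, c=1, d=1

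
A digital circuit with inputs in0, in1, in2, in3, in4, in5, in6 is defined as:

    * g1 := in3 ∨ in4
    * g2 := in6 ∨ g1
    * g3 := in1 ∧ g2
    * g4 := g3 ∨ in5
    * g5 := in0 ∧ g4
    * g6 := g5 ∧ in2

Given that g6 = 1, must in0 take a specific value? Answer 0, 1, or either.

g6 = g5 ∧ in2 must be 1, so both g5 = 1 and in2 = 1.
g5 = in0 ∧ g4 must be 1, so both in0 = 1 and g4 = 1.
g4 = g3 ∨ in5 must be 1, so at least one of g3, in5 is 1.
Every assignment with g6 = 1 has in0 = 1; there are 23 such assignment(s).

1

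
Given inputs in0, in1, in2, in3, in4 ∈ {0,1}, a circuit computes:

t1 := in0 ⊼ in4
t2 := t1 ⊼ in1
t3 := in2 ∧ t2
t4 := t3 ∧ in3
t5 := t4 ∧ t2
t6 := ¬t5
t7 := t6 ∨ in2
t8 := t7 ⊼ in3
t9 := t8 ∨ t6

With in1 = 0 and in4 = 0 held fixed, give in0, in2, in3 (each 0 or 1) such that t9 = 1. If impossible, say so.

in0=1 in2=0 in3=1

Check with in1 = 0 and in4 = 0 and in0=1, in2=0, in3=1:
t1 = in0 ⊼ in4 = 1 ⊼ 0 = 1
t2 = t1 ⊼ in1 = 1 ⊼ 0 = 1
t3 = in2 ∧ t2 = 0 ∧ 1 = 0
t4 = t3 ∧ in3 = 0 ∧ 1 = 0
t5 = t4 ∧ t2 = 0 ∧ 1 = 0
t6 = ¬t5 = ¬0 = 1
t7 = t6 ∨ in2 = 1 ∨ 0 = 1
t8 = t7 ⊼ in3 = 1 ⊼ 1 = 0
t9 = t8 ∨ t6 = 0 ∨ 1 = 1
So t9 = 1.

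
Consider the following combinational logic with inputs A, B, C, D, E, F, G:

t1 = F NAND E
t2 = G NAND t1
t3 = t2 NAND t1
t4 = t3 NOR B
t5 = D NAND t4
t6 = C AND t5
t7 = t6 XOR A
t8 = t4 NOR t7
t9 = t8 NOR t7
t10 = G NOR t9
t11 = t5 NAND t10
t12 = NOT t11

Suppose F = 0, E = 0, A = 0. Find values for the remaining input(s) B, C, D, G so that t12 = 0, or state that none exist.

B=0, C=1, D=1, G=0

Check with F = 0, E = 0, A = 0 and B=0, C=1, D=1, G=0:
t1 = F NAND E = 0 NAND 0 = 1
t2 = G NAND t1 = 0 NAND 1 = 1
t3 = t2 NAND t1 = 1 NAND 1 = 0
t4 = t3 NOR B = 0 NOR 0 = 1
t5 = D NAND t4 = 1 NAND 1 = 0
t6 = C AND t5 = 1 AND 0 = 0
t7 = t6 XOR A = 0 XOR 0 = 0
t8 = t4 NOR t7 = 1 NOR 0 = 0
t9 = t8 NOR t7 = 0 NOR 0 = 1
t10 = G NOR t9 = 0 NOR 1 = 0
t11 = t5 NAND t10 = 0 NAND 0 = 1
t12 = NOT t11 = NOT 1 = 0
So t12 = 0.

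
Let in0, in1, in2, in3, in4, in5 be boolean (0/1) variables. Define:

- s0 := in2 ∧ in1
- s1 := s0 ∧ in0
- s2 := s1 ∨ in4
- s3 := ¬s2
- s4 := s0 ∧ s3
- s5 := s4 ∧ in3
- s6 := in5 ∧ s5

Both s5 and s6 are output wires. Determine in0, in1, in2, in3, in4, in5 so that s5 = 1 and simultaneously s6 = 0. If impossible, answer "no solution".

in0=0, in1=1, in2=1, in3=1, in4=0, in5=0

Check with in0=0, in1=1, in2=1, in3=1, in4=0, in5=0:
s0 = in2 ∧ in1 = 1 ∧ 1 = 1
s1 = s0 ∧ in0 = 1 ∧ 0 = 0
s2 = s1 ∨ in4 = 0 ∨ 0 = 0
s3 = ¬s2 = ¬0 = 1
s4 = s0 ∧ s3 = 1 ∧ 1 = 1
s5 = s4 ∧ in3 = 1 ∧ 1 = 1
s6 = in5 ∧ s5 = 0 ∧ 1 = 0
So s5 = 1 and s6 = 0.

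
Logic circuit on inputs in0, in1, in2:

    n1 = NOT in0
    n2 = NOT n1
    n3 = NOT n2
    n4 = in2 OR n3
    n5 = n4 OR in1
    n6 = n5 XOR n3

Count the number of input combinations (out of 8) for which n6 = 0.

5

n6 = n5 XOR n3 must be 0, so n5 and n3 are equal.
Enumerating the 8 input combinations, 5 give n6 = 0 and 3 give n6 = 1.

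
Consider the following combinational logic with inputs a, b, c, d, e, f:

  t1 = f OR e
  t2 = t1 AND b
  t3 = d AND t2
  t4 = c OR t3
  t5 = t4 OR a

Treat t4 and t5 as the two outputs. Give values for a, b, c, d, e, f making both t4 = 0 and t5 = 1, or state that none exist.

Check with a=1, b=0, c=0, d=0, e=1, f=0:
t1 = f OR e = 0 OR 1 = 1
t2 = t1 AND b = 1 AND 0 = 0
t3 = d AND t2 = 0 AND 0 = 0
t4 = c OR t3 = 0 OR 0 = 0
t5 = t4 OR a = 0 OR 1 = 1
So t4 = 0 and t5 = 1.

a=1, b=0, c=0, d=0, e=1, f=0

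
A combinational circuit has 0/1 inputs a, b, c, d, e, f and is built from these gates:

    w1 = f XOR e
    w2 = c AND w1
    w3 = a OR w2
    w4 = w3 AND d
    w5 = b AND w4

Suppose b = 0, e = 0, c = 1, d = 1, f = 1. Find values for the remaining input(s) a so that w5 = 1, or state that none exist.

no solution exists

With b = 0, e = 0, c = 1, d = 1, f = 1 fixed, none of the 2 settings of a give w5 = 1.
For example, with a=1:
w1 = f XOR e = 1 XOR 0 = 1
w2 = c AND w1 = 1 AND 1 = 1
w3 = a OR w2 = 1 OR 1 = 1
w4 = w3 AND d = 1 AND 1 = 1
w5 = b AND w4 = 0 AND 1 = 0
giving w5 = 0 ≠ 1.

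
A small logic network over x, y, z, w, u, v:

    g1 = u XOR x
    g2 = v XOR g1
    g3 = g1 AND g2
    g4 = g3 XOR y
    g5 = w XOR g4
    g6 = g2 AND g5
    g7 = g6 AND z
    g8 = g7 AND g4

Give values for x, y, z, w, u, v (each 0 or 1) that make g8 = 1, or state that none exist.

x=0, y=1, z=1, w=0, u=0, v=1

Check with x=0, y=1, z=1, w=0, u=0, v=1:
g1 = u XOR x = 0 XOR 0 = 0
g2 = v XOR g1 = 1 XOR 0 = 1
g3 = g1 AND g2 = 0 AND 1 = 0
g4 = g3 XOR y = 0 XOR 1 = 1
g5 = w XOR g4 = 0 XOR 1 = 1
g6 = g2 AND g5 = 1 AND 1 = 1
g7 = g6 AND z = 1 AND 1 = 1
g8 = g7 AND g4 = 1 AND 1 = 1
So g8 = 1 as required.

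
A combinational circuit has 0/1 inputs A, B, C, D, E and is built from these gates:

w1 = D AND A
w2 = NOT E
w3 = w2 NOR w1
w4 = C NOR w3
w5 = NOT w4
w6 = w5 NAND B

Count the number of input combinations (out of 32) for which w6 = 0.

w6 = w5 NAND B must be 0, so both w5 = 1 and B = 1.
w5 = NOT w4 must be 1, so w4 = 0.
Enumerating the 32 input combinations, 11 give w6 = 0 and 21 give w6 = 1.

11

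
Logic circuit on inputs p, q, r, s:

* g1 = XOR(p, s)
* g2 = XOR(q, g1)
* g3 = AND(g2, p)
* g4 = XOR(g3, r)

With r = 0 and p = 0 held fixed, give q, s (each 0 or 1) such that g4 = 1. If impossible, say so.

With r = 0 and p = 0 fixed, none of the 4 settings of q, s give g4 = 1.
For example, with q=1, s=1:
g1 = XOR(p, s) = XOR(0, 1) = 1
g2 = XOR(q, g1) = XOR(1, 1) = 0
g3 = AND(g2, p) = AND(0, 0) = 0
g4 = XOR(g3, r) = XOR(0, 0) = 0
giving g4 = 0 ≠ 1.

no solution exists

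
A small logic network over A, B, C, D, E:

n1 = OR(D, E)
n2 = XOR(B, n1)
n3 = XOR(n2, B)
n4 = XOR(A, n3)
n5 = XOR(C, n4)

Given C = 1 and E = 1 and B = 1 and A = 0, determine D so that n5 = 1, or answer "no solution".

With C = 1 and E = 1 and B = 1 and A = 0 fixed, none of the 2 settings of D give n5 = 1.
For example, with D=0:
n1 = OR(D, E) = OR(0, 1) = 1
n2 = XOR(B, n1) = XOR(1, 1) = 0
n3 = XOR(n2, B) = XOR(0, 1) = 1
n4 = XOR(A, n3) = XOR(0, 1) = 1
n5 = XOR(C, n4) = XOR(1, 1) = 0
giving n5 = 0 ≠ 1.

no solution exists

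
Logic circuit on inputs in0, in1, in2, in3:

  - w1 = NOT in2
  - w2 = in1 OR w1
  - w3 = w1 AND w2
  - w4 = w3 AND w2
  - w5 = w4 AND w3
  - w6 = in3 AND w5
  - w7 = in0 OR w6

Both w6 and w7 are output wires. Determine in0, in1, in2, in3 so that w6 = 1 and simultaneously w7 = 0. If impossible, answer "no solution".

Across all 16 input combinations, none give both w6 = 1 and w7 = 0.

no solution exists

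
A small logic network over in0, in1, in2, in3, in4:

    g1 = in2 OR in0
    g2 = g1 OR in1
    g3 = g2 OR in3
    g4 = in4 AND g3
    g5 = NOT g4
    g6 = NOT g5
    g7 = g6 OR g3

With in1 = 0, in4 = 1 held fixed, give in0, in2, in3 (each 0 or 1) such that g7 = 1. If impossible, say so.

Check with in1 = 0, in4 = 1 and in0=0, in2=0, in3=1:
g1 = in2 OR in0 = 0 OR 0 = 0
g2 = g1 OR in1 = 0 OR 0 = 0
g3 = g2 OR in3 = 0 OR 1 = 1
g4 = in4 AND g3 = 1 AND 1 = 1
g5 = NOT g4 = NOT 1 = 0
g6 = NOT g5 = NOT 0 = 1
g7 = g6 OR g3 = 1 OR 1 = 1
So g7 = 1.

in0=0, in2=0, in3=1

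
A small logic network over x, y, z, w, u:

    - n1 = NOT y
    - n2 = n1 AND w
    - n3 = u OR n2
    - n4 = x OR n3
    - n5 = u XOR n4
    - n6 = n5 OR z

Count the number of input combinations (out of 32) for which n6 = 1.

21

n6 = n5 OR z must be 1, so at least one of n5, z is 1.
Enumerating the 32 input combinations, 21 give n6 = 1 and 11 give n6 = 0.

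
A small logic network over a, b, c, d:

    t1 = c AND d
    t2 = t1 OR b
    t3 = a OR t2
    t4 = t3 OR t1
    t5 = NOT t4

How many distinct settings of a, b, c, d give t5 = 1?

t5 = NOT t4 must be 1, so t4 = 0.
Satisfying assignments:
  a=0, b=0, c=0, d=0
  a=0, b=0, c=0, d=1
  a=0, b=0, c=1, d=0

3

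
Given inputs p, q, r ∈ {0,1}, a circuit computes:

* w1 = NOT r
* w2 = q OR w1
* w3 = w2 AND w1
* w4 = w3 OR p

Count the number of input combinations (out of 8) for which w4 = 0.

2

w4 = w3 OR p must be 0, so both w3 = 0 and p = 0.
w3 = w2 AND w1 must be 0, so at least one of w2, w1 is 0.
Enumerating the 8 input combinations, 2 give w4 = 0 and 6 give w4 = 1.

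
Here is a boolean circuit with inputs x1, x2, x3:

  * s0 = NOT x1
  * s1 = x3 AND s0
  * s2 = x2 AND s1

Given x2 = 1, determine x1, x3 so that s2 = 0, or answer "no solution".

s2 = x2 AND s1 must be 0, so at least one of x2, s1 is 0.
Check with x2 = 1 and x1=1, x3=1:
s0 = NOT x1 = NOT 1 = 0
s1 = x3 AND s0 = 1 AND 0 = 0
s2 = x2 AND s1 = 1 AND 0 = 0
So s2 = 0.

x1=1 x3=1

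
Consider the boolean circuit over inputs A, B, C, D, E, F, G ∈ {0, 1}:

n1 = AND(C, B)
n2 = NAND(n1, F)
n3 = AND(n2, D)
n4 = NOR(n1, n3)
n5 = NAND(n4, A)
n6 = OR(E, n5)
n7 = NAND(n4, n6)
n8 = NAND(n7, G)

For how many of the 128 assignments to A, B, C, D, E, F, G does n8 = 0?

46

n8 = NAND(n7, G) must be 0, so both n7 = 1 and G = 1.
Enumerating the 128 input combinations, 46 give n8 = 0 and 82 give n8 = 1.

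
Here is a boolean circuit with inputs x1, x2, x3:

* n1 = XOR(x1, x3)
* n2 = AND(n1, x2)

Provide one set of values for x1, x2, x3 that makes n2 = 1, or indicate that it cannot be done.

x1=0, x2=1, x3=1

Check with x1=0, x2=1, x3=1:
n1 = XOR(x1, x3) = XOR(0, 1) = 1
n2 = AND(n1, x2) = AND(1, 1) = 1
So n2 = 1 as required.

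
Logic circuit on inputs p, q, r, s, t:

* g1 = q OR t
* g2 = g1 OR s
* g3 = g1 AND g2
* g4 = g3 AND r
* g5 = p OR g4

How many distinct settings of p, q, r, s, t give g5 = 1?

22

g5 = p OR g4 must be 1, so at least one of p, g4 is 1.
Enumerating the 32 input combinations, 22 give g5 = 1 and 10 give g5 = 0.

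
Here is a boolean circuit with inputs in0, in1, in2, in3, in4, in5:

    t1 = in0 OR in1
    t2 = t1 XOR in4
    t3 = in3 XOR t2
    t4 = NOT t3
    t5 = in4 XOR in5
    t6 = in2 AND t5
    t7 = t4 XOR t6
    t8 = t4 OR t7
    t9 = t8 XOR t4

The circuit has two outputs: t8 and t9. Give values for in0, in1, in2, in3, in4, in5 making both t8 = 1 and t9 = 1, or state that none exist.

in0=1, in1=0, in2=1, in3=0, in4=0, in5=1

Check with in0=1, in1=0, in2=1, in3=0, in4=0, in5=1:
t1 = in0 OR in1 = 1 OR 0 = 1
t2 = t1 XOR in4 = 1 XOR 0 = 1
t3 = in3 XOR t2 = 0 XOR 1 = 1
t4 = NOT t3 = NOT 1 = 0
t5 = in4 XOR in5 = 0 XOR 1 = 1
t6 = in2 AND t5 = 1 AND 1 = 1
t7 = t4 XOR t6 = 0 XOR 1 = 1
t8 = t4 OR t7 = 0 OR 1 = 1
t9 = t8 XOR t4 = 1 XOR 0 = 1
So t8 = 1 and t9 = 1.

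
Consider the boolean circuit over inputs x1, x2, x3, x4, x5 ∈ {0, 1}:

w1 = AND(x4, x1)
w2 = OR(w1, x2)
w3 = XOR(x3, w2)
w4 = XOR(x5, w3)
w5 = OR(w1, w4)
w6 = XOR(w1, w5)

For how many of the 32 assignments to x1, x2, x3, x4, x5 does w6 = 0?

w6 = XOR(w1, w5) must be 0, so w1 and w5 are equal.
Enumerating the 32 input combinations, 20 give w6 = 0 and 12 give w6 = 1.

20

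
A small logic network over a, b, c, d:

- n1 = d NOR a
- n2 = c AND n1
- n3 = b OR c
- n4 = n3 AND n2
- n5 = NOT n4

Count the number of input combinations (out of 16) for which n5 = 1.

n5 = NOT n4 must be 1, so n4 = 0.
n4 = n3 AND n2 must be 0, so at least one of n3, n2 is 0.
Enumerating the 16 input combinations, 14 give n5 = 1 and 2 give n5 = 0.

14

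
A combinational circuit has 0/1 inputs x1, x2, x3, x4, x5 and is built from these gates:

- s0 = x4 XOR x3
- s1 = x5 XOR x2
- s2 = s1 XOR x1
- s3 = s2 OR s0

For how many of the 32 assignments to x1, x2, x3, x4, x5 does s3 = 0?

s3 = s2 OR s0 must be 0, so both s2 = 0 and s0 = 0.
Enumerating the 32 input combinations, 8 give s3 = 0 and 24 give s3 = 1.

8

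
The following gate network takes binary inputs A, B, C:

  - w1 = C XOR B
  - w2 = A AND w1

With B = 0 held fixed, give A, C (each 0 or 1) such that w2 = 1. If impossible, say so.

A=1, C=1

w2 = A AND w1 must be 1, so both A = 1 and w1 = 1.
Check with B = 0 and A=1, C=1:
w1 = C XOR B = 1 XOR 0 = 1
w2 = A AND w1 = 1 AND 1 = 1
So w2 = 1.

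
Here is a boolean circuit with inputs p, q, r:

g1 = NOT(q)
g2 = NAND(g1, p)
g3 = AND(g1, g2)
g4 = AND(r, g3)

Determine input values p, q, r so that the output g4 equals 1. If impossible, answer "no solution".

g4 = AND(r, g3) must be 1, so both r = 1 and g3 = 1.
g3 = AND(g1, g2) must be 1, so both g1 = 1 and g2 = 1.
g1 = NOT(q) must be 1, so q = 0.
Check with p=0, q=0, r=1:
g1 = NOT(q) = NOT 0 = 1
g2 = NAND(g1, p) = NAND(1, 0) = 1
g3 = AND(g1, g2) = AND(1, 1) = 1
g4 = AND(r, g3) = AND(1, 1) = 1
So g4 = 1 as required.

p=0, q=0, r=1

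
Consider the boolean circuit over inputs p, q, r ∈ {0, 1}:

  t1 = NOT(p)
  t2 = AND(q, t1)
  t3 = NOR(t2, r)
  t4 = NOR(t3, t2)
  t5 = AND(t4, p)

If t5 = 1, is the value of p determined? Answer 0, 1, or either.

1

t5 = AND(t4, p) must be 1, so both t4 = 1 and p = 1.
t4 = NOR(t3, t2) must be 1, so both t3 = 0 and t2 = 0.
t3 = NOR(t2, r) must be 0, so at least one of t2, r is 1.
Every assignment with t5 = 1 has p = 1; there are 2 such assignment(s).
  p=1, q=0, r=1
  p=1, q=1, r=1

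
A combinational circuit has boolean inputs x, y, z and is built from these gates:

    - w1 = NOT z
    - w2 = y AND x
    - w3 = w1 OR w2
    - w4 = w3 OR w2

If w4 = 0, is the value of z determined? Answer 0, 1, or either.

w4 = w3 OR w2 must be 0, so both w3 = 0 and w2 = 0.
w3 = w1 OR w2 must be 0, so both w1 = 0 and w2 = 0.
Every assignment with w4 = 0 has z = 1; there are 3 such assignment(s).
  x=0, y=0, z=1
  x=0, y=1, z=1
  x=1, y=0, z=1

1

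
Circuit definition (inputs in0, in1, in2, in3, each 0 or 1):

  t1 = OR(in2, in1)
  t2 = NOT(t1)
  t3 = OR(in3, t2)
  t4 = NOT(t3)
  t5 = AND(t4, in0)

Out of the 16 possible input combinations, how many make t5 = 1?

t5 = AND(t4, in0) must be 1, so both t4 = 1 and in0 = 1.
Satisfying assignments:
  in0=1, in1=0, in2=1, in3=0
  in0=1, in1=1, in2=0, in3=0
  in0=1, in1=1, in2=1, in3=0

3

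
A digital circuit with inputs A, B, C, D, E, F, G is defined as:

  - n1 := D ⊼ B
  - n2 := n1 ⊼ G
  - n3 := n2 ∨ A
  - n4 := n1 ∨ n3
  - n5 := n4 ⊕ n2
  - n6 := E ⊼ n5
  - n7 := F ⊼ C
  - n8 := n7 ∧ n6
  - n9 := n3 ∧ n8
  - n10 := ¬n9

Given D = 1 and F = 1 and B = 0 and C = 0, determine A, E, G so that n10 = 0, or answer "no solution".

Check with D = 1 and F = 1 and B = 0 and C = 0 and A=0, E=0, G=0:
n1 = D ⊼ B = 1 ⊼ 0 = 1
n2 = n1 ⊼ G = 1 ⊼ 0 = 1
n3 = n2 ∨ A = 1 ∨ 0 = 1
n4 = n1 ∨ n3 = 1 ∨ 1 = 1
n5 = n4 ⊕ n2 = 1 ⊕ 1 = 0
n6 = E ⊼ n5 = 0 ⊼ 0 = 1
n7 = F ⊼ C = 1 ⊼ 0 = 1
n8 = n7 ∧ n6 = 1 ∧ 1 = 1
n9 = n3 ∧ n8 = 1 ∧ 1 = 1
n10 = ¬n9 = ¬1 = 0
So n10 = 0.

A=0 E=0 G=0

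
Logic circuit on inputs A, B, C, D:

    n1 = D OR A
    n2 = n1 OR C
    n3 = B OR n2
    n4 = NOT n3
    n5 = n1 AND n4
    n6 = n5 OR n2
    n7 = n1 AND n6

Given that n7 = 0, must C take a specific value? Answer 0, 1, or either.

either

Both values of C occur among assignments with n7 = 0:
  C=0: A=0, B=0, C=0, D=0
  C=1: A=0, B=0, C=1, D=0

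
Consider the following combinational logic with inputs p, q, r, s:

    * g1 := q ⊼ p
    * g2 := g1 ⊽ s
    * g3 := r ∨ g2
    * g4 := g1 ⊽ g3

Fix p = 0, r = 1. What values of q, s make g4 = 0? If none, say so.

q=0, s=0

g4 = g1 ⊽ g3 must be 0, so at least one of g1, g3 is 1.
Check with p = 0, r = 1 and q=0, s=0:
g1 = q ⊼ p = 0 ⊼ 0 = 1
g2 = g1 ⊽ s = 1 ⊽ 0 = 0
g3 = r ∨ g2 = 1 ∨ 0 = 1
g4 = g1 ⊽ g3 = 1 ⊽ 1 = 0
So g4 = 0.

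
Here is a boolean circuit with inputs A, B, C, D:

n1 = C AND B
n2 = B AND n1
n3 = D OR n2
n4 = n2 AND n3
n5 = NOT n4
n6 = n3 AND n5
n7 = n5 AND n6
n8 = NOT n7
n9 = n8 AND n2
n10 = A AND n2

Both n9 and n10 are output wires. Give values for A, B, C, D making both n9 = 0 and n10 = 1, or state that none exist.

Across all 16 input combinations, none give both n9 = 0 and n10 = 1.

no solution exists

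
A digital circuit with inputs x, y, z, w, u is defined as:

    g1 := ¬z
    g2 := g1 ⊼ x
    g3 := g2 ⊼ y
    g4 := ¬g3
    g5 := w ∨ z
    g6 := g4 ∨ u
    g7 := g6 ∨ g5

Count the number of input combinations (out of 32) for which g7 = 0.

g7 = g6 ∨ g5 must be 0, so both g6 = 0 and g5 = 0.
Satisfying assignments:
  x=0, y=0, z=0, w=0, u=0
  x=1, y=0, z=0, w=0, u=0
  x=1, y=1, z=0, w=0, u=0

3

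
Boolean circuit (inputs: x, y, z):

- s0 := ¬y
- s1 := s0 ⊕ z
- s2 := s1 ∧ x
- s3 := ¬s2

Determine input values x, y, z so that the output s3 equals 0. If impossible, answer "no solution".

x=1, y=0, z=0

s3 = ¬s2 must be 0, so s2 = 1.
s2 = s1 ∧ x must be 1, so both s1 = 1 and x = 1.
s1 = s0 ⊕ z must be 1, so s0 and z differ.
Check with x=1, y=0, z=0:
s0 = ¬y = ¬0 = 1
s1 = s0 ⊕ z = 1 ⊕ 0 = 1
s2 = s1 ∧ x = 1 ∧ 1 = 1
s3 = ¬s2 = ¬1 = 0
So s3 = 0 as required.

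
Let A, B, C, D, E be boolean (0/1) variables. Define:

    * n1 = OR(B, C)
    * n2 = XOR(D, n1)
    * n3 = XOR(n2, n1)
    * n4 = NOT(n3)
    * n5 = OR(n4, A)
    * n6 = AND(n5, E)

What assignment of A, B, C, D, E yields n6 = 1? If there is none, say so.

n6 = AND(n5, E) must be 1, so both n5 = 1 and E = 1.
n5 = OR(n4, A) must be 1, so at least one of n4, A is 1.
Check with A=0, B=1, C=1, D=0, E=1:
n1 = OR(B, C) = OR(1, 1) = 1
n2 = XOR(D, n1) = XOR(0, 1) = 1
n3 = XOR(n2, n1) = XOR(1, 1) = 0
n4 = NOT(n3) = NOT 0 = 1
n5 = OR(n4, A) = OR(1, 0) = 1
n6 = AND(n5, E) = AND(1, 1) = 1
So n6 = 1 as required.

A=0, B=1, C=1, D=0, E=1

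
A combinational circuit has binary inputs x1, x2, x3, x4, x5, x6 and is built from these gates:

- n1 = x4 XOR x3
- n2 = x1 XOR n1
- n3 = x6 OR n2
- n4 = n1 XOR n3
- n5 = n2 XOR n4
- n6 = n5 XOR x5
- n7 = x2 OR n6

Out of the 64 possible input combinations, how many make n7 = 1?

48

n7 = x2 OR n6 must be 1, so at least one of x2, n6 is 1.
Enumerating the 64 input combinations, 48 give n7 = 1 and 16 give n7 = 0.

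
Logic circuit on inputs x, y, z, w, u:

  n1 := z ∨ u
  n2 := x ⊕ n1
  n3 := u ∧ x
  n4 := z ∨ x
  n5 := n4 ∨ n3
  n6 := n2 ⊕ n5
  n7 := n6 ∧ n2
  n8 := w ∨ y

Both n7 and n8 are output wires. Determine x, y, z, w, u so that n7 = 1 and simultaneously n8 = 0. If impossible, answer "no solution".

Check with x=0, y=0, z=0, w=0, u=1:
n1 = z ∨ u = 0 ∨ 1 = 1
n2 = x ⊕ n1 = 0 ⊕ 1 = 1
n3 = u ∧ x = 1 ∧ 0 = 0
n4 = z ∨ x = 0 ∨ 0 = 0
n5 = n4 ∨ n3 = 0 ∨ 0 = 0
n6 = n2 ⊕ n5 = 1 ⊕ 0 = 1
n7 = n6 ∧ n2 = 1 ∧ 1 = 1
n8 = w ∨ y = 0 ∨ 0 = 0
So n7 = 1 and n8 = 0.

x=0, y=0, z=0, w=0, u=1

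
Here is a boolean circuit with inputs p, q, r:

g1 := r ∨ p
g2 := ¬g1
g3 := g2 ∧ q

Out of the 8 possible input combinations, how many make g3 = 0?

7

g3 = g2 ∧ q must be 0, so at least one of g2, q is 0.
Enumerating the 8 input combinations, 7 give g3 = 0 and 1 give g3 = 1.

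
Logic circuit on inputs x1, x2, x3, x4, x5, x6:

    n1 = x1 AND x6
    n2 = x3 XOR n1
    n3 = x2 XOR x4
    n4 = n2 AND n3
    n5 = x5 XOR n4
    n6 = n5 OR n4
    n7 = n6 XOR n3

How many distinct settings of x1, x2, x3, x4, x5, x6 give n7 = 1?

24

n7 = n6 XOR n3 must be 1, so n6 and n3 differ.
Enumerating the 64 input combinations, 24 give n7 = 1 and 40 give n7 = 0.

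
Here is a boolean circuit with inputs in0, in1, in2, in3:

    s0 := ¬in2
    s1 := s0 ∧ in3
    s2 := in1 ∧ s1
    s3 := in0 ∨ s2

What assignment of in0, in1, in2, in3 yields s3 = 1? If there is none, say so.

in0=1 in1=1 in2=1 in3=0

Check with in0=1 in1=1 in2=1 in3=0:
s0 = ¬in2 = ¬1 = 0
s1 = s0 ∧ in3 = 0 ∧ 0 = 0
s2 = in1 ∧ s1 = 1 ∧ 0 = 0
s3 = in0 ∨ s2 = 1 ∨ 0 = 1
So s3 = 1 as required.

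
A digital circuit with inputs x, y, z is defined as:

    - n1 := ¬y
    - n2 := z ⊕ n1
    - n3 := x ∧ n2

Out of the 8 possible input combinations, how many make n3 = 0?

n3 = x ∧ n2 must be 0, so at least one of x, n2 is 0.
Satisfying assignments:
  x=0, y=0, z=0
  x=0, y=0, z=1
  x=0, y=1, z=0
  x=0, y=1, z=1
  x=1, y=0, z=1
  x=1, y=1, z=0

6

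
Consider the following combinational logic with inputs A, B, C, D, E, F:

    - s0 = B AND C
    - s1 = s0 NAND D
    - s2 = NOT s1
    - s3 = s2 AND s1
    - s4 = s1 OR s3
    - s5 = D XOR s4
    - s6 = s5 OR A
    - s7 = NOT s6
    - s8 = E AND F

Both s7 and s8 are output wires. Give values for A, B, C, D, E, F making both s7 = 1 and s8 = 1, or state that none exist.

Check with A=0, B=1, C=0, D=1, E=1, F=1:
s0 = B AND C = 1 AND 0 = 0
s1 = s0 NAND D = 0 NAND 1 = 1
s2 = NOT s1 = NOT 1 = 0
s3 = s2 AND s1 = 0 AND 1 = 0
s4 = s1 OR s3 = 1 OR 0 = 1
s5 = D XOR s4 = 1 XOR 1 = 0
s6 = s5 OR A = 0 OR 0 = 0
s7 = NOT s6 = NOT 0 = 1
s8 = E AND F = 1 AND 1 = 1
So s7 = 1 and s8 = 1.

A=0, B=1, C=0, D=1, E=1, F=1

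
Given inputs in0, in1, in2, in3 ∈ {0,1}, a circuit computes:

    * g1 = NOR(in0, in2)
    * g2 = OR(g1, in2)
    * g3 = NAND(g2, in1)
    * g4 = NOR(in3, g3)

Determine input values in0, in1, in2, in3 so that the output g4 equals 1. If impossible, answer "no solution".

g4 = NOR(in3, g3) must be 1, so both in3 = 0 and g3 = 0.
g3 = NAND(g2, in1) must be 0, so both g2 = 1 and in1 = 1.
g2 = OR(g1, in2) must be 1, so at least one of g1, in2 is 1.
Check with in0=0 in1=1 in2=1 in3=0:
g1 = NOR(in0, in2) = NOR(0, 1) = 0
g2 = OR(g1, in2) = OR(0, 1) = 1
g3 = NAND(g2, in1) = NAND(1, 1) = 0
g4 = NOR(in3, g3) = NOR(0, 0) = 1
So g4 = 1 as required.

in0=0 in1=1 in2=1 in3=0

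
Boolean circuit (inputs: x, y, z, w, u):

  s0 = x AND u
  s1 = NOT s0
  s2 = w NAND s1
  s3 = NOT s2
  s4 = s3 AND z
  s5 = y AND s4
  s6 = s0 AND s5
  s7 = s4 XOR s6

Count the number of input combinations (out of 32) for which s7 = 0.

s7 = s4 XOR s6 must be 0, so s4 and s6 are equal.
Enumerating the 32 input combinations, 26 give s7 = 0 and 6 give s7 = 1.

26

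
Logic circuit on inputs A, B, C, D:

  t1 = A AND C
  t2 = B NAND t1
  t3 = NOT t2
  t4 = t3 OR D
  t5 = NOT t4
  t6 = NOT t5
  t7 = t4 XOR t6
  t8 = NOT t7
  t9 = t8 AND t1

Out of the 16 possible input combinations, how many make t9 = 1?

4

t9 = t8 AND t1 must be 1, so both t8 = 1 and t1 = 1.
Satisfying assignments:
  A=1, B=0, C=1, D=0
  A=1, B=0, C=1, D=1
  A=1, B=1, C=1, D=0
  A=1, B=1, C=1, D=1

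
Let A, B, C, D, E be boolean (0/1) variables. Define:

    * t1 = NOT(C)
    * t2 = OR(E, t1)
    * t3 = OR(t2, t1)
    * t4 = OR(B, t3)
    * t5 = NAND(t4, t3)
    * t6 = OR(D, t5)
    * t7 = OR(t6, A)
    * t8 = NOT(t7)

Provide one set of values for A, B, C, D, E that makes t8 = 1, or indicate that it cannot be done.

Check with A=0, B=1, C=0, D=0, E=1:
t1 = NOT(C) = NOT 0 = 1
t2 = OR(E, t1) = OR(1, 1) = 1
t3 = OR(t2, t1) = OR(1, 1) = 1
t4 = OR(B, t3) = OR(1, 1) = 1
t5 = NAND(t4, t3) = NAND(1, 1) = 0
t6 = OR(D, t5) = OR(0, 0) = 0
t7 = OR(t6, A) = OR(0, 0) = 0
t8 = NOT(t7) = NOT 0 = 1
So t8 = 1 as required.

A=0, B=1, C=0, D=0, E=1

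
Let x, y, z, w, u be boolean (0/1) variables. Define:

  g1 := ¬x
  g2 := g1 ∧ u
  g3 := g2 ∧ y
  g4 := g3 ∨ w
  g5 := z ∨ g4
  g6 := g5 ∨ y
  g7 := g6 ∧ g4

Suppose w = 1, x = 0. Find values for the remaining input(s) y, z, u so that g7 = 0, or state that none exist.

no solution exists

With w = 1, x = 0 fixed, none of the 8 settings of y, z, u give g7 = 0.
For example, with y=0, z=0, u=0:
g1 = ¬x = ¬0 = 1
g2 = g1 ∧ u = 1 ∧ 0 = 0
g3 = g2 ∧ y = 0 ∧ 0 = 0
g4 = g3 ∨ w = 0 ∨ 1 = 1
g5 = z ∨ g4 = 0 ∨ 1 = 1
g6 = g5 ∨ y = 1 ∨ 0 = 1
g7 = g6 ∧ g4 = 1 ∧ 1 = 1
giving g7 = 1 ≠ 0.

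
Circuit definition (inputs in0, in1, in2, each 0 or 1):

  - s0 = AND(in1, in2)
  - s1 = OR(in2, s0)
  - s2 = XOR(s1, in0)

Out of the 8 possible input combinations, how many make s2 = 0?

4

s2 = XOR(s1, in0) must be 0, so s1 and in0 are equal.
Satisfying assignments:
  in0=0, in1=0, in2=0
  in0=0, in1=1, in2=0
  in0=1, in1=0, in2=1
  in0=1, in1=1, in2=1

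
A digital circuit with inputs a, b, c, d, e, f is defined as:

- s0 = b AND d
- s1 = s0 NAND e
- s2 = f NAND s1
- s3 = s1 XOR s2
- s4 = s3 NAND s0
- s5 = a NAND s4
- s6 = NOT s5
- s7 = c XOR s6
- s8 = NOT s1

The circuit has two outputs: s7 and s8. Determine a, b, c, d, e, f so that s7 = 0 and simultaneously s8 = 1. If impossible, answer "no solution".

a=0 b=1 c=0 d=1 e=1 f=0

Check with a=0 b=1 c=0 d=1 e=1 f=0:
s0 = b AND d = 1 AND 1 = 1
s1 = s0 NAND e = 1 NAND 1 = 0
s2 = f NAND s1 = 0 NAND 0 = 1
s3 = s1 XOR s2 = 0 XOR 1 = 1
s4 = s3 NAND s0 = 1 NAND 1 = 0
s5 = a NAND s4 = 0 NAND 0 = 1
s6 = NOT s5 = NOT 1 = 0
s7 = c XOR s6 = 0 XOR 0 = 0
s8 = NOT s1 = NOT 0 = 1
So s7 = 0 and s8 = 1.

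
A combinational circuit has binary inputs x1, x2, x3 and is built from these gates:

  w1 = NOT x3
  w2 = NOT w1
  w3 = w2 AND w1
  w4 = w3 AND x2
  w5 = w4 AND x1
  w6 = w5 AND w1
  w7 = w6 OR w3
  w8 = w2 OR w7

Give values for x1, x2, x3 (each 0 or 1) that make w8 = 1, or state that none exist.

Check with x1=1, x2=0, x3=1:
w1 = NOT x3 = NOT 1 = 0
w2 = NOT w1 = NOT 0 = 1
w3 = w2 AND w1 = 1 AND 0 = 0
w4 = w3 AND x2 = 0 AND 0 = 0
w5 = w4 AND x1 = 0 AND 1 = 0
w6 = w5 AND w1 = 0 AND 0 = 0
w7 = w6 OR w3 = 0 OR 0 = 0
w8 = w2 OR w7 = 1 OR 0 = 1
So w8 = 1 as required.

x1=1, x2=0, x3=1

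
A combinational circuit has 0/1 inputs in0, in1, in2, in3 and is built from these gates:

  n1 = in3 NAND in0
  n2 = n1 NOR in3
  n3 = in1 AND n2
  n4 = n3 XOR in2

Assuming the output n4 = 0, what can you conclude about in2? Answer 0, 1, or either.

0

n4 = n3 XOR in2 must be 0, so n3 and in2 are equal.
Every assignment with n4 = 0 has in2 = 0; there are 8 such assignment(s).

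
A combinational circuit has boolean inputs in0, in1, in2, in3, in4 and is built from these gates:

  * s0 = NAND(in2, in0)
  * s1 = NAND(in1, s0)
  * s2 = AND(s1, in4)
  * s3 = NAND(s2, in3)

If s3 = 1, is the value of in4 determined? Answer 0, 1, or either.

either

Both values of in4 occur among assignments with s3 = 1:
  in4=0: in0=0, in1=0, in2=0, in3=0, in4=0
  in4=1: in0=0, in1=0, in2=0, in3=0, in4=1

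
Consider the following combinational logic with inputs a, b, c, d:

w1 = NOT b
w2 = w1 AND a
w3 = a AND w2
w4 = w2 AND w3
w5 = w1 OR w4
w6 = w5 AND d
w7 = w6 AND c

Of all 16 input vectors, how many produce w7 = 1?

2

w7 = w6 AND c must be 1, so both w6 = 1 and c = 1.
w6 = w5 AND d must be 1, so both w5 = 1 and d = 1.
w5 = w1 OR w4 must be 1, so at least one of w1, w4 is 1.
Satisfying assignments:
  a=0, b=0, c=1, d=1
  a=1, b=0, c=1, d=1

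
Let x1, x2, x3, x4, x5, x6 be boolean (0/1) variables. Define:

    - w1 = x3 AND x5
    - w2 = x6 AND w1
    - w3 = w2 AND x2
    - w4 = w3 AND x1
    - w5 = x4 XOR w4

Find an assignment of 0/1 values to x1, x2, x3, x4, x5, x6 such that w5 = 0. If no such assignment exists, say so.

Check with x1=1, x2=0, x3=1, x4=0, x5=1, x6=1:
w1 = x3 AND x5 = 1 AND 1 = 1
w2 = x6 AND w1 = 1 AND 1 = 1
w3 = w2 AND x2 = 1 AND 0 = 0
w4 = w3 AND x1 = 0 AND 1 = 0
w5 = x4 XOR w4 = 0 XOR 0 = 0
So w5 = 0 as required.

x1=1, x2=0, x3=1, x4=0, x5=1, x6=1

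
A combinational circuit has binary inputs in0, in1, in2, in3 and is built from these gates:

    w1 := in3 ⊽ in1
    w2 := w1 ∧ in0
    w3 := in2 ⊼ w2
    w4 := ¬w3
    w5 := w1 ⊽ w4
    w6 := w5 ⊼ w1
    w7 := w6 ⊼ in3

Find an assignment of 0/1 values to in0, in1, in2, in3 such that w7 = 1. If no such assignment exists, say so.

in0=1 in1=1 in2=1 in3=0

w7 = w6 ⊼ in3 must be 1, so at least one of w6, in3 is 0.
Check with in0=1 in1=1 in2=1 in3=0:
w1 = in3 ⊽ in1 = 0 ⊽ 1 = 0
w2 = w1 ∧ in0 = 0 ∧ 1 = 0
w3 = in2 ⊼ w2 = 1 ⊼ 0 = 1
w4 = ¬w3 = ¬1 = 0
w5 = w1 ⊽ w4 = 0 ⊽ 0 = 1
w6 = w5 ⊼ w1 = 1 ⊼ 0 = 1
w7 = w6 ⊼ in3 = 1 ⊼ 0 = 1
So w7 = 1 as required.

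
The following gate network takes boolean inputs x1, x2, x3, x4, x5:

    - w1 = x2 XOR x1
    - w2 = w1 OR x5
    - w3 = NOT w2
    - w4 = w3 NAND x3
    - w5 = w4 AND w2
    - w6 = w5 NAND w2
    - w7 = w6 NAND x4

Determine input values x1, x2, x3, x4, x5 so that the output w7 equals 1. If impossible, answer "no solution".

w7 = w6 NAND x4 must be 1, so at least one of w6, x4 is 0.
Check with x1=0, x2=1, x3=1, x4=0, x5=1:
w1 = x2 XOR x1 = 1 XOR 0 = 1
w2 = w1 OR x5 = 1 OR 1 = 1
w3 = NOT w2 = NOT 1 = 0
w4 = w3 NAND x3 = 0 NAND 1 = 1
w5 = w4 AND w2 = 1 AND 1 = 1
w6 = w5 NAND w2 = 1 NAND 1 = 0
w7 = w6 NAND x4 = 0 NAND 0 = 1
So w7 = 1 as required.

x1=0, x2=1, x3=1, x4=0, x5=1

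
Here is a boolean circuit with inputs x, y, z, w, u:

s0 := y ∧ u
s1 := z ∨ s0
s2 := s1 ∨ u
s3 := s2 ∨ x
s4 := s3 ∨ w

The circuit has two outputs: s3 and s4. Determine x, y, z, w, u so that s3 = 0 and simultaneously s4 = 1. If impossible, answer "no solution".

x=0, y=0, z=0, w=1, u=0

Check with x=0, y=0, z=0, w=1, u=0:
s0 = y ∧ u = 0 ∧ 0 = 0
s1 = z ∨ s0 = 0 ∨ 0 = 0
s2 = s1 ∨ u = 0 ∨ 0 = 0
s3 = s2 ∨ x = 0 ∨ 0 = 0
s4 = s3 ∨ w = 0 ∨ 1 = 1
So s3 = 0 and s4 = 1.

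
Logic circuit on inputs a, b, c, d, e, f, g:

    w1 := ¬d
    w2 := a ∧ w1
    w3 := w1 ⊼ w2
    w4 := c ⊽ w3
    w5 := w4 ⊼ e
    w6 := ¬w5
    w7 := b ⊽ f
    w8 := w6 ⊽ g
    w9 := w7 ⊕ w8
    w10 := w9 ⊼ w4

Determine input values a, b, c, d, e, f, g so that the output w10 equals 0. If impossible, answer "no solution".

a=1 b=1 c=0 d=0 e=0 f=1 g=0

w10 = w9 ⊼ w4 must be 0, so both w9 = 1 and w4 = 1.
w9 = w7 ⊕ w8 must be 1, so w7 and w8 differ.
w4 = c ⊽ w3 must be 1, so both c = 0 and w3 = 0.
Check with a=1 b=1 c=0 d=0 e=0 f=1 g=0:
w1 = ¬d = ¬0 = 1
w2 = a ∧ w1 = 1 ∧ 1 = 1
w3 = w1 ⊼ w2 = 1 ⊼ 1 = 0
w4 = c ⊽ w3 = 0 ⊽ 0 = 1
w5 = w4 ⊼ e = 1 ⊼ 0 = 1
w6 = ¬w5 = ¬1 = 0
w7 = b ⊽ f = 1 ⊽ 1 = 0
w8 = w6 ⊽ g = 0 ⊽ 0 = 1
w9 = w7 ⊕ w8 = 0 ⊕ 1 = 1
w10 = w9 ⊼ w4 = 1 ⊼ 1 = 0
So w10 = 0 as required.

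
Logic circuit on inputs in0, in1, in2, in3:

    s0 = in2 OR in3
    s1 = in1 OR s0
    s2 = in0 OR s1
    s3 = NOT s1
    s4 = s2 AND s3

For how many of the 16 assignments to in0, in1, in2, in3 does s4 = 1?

1

s4 = s2 AND s3 must be 1, so both s2 = 1 and s3 = 1.
s2 = in0 OR s1 must be 1, so at least one of in0, s1 is 1.
Satisfying assignments:
  in0=1, in1=0, in2=0, in3=0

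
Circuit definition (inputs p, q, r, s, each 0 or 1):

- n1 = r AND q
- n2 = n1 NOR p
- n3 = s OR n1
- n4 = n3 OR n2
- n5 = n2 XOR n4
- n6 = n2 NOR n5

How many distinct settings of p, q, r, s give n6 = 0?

n6 = n2 NOR n5 must be 0, so at least one of n2, n5 is 1.
Enumerating the 16 input combinations, 13 give n6 = 0 and 3 give n6 = 1.

13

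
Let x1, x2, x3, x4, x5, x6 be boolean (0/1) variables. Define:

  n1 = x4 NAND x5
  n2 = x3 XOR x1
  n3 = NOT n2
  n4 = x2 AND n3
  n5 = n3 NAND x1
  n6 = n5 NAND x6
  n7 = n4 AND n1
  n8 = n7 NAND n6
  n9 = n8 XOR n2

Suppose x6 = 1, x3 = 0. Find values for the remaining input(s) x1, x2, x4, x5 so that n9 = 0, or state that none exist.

x1=1 x2=1 x4=1 x5=0

n9 = n8 XOR n2 must be 0, so n8 and n2 are equal.
Check with x6 = 1, x3 = 0 and x1=1, x2=1, x4=1, x5=0:
n1 = x4 NAND x5 = 1 NAND 0 = 1
n2 = x3 XOR x1 = 0 XOR 1 = 1
n3 = NOT n2 = NOT 1 = 0
n4 = x2 AND n3 = 1 AND 0 = 0
n5 = n3 NAND x1 = 0 NAND 1 = 1
n6 = n5 NAND x6 = 1 NAND 1 = 0
n7 = n4 AND n1 = 0 AND 1 = 0
n8 = n7 NAND n6 = 0 NAND 0 = 1
n9 = n8 XOR n2 = 1 XOR 1 = 0
So n9 = 0.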